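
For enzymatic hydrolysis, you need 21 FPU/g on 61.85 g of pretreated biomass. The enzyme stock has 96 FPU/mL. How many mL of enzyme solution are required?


V = dosage * m_sub / activity
V = 21 * 61.85 / 96
V = 13.5297 mL

13.5297 mL


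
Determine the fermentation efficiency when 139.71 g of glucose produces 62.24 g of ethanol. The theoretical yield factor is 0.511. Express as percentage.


Fermentation efficiency = (actual / (0.511 * glucose)) * 100
= (62.24 / (0.511 * 139.71)) * 100
= 87.1809%

87.1809%


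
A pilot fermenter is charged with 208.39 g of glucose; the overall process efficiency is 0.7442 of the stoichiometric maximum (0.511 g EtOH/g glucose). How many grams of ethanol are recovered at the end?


Actual ethanol: m = 0.511 * 208.39 * 0.7442
m = 79.2478 g

79.2478 g


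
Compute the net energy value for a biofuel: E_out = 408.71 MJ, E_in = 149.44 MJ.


NEV = E_out - E_in
= 408.71 - 149.44
= 259.2700 MJ

259.2700 MJ


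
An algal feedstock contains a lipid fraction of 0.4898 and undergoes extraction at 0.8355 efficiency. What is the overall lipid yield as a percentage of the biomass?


Y = lipid_content * extraction_eff * 100
= 0.4898 * 0.8355 * 100
= 40.9228%

40.9228%


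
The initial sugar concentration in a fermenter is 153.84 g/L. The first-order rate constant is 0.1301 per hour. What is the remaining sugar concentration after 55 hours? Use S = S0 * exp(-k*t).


S = S0 * exp(-k * t)
S = 153.84 * exp(-0.1301 * 55)
S = 0.1201 g/L

0.1201 g/L


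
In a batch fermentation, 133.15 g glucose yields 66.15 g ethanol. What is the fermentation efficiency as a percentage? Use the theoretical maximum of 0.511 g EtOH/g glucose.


Fermentation efficiency = (actual / (0.511 * glucose)) * 100
= (66.15 / (0.511 * 133.15)) * 100
= 97.2227%

97.2227%


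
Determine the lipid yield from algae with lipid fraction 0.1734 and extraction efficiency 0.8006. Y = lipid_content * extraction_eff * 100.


Y = lipid_content * extraction_eff * 100
= 0.1734 * 0.8006 * 100
= 13.8824%

13.8824%


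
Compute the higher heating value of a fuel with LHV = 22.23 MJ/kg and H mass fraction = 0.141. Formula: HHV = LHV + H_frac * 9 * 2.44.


HHV = LHV + H_frac * 9 * 2.44
= 22.23 + 0.141 * 9 * 2.44
= 25.3264 MJ/kg

25.3264 MJ/kg


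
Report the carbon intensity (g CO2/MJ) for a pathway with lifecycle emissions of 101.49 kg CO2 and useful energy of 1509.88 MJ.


CI = CO2 * 1000 / E
= 101.49 * 1000 / 1509.88
= 67.2173 g CO2/MJ

67.2173 g CO2/MJ


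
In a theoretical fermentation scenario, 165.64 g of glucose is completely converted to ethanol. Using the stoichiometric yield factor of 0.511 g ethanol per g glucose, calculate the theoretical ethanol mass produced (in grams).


Theoretical ethanol yield: m_EtOH = 0.511 * m_glucose
m_EtOH = 0.511 * 165.64 = 84.6420 g

84.6420 g


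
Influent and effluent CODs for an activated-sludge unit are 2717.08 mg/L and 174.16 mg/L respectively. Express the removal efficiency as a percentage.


eta = (COD_in - COD_out) / COD_in * 100
= (2717.08 - 174.16) / 2717.08 * 100
= 93.5902%

93.5902%


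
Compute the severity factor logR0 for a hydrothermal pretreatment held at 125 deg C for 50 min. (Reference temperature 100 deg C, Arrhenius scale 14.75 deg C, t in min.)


logR0 = log10(t * exp((T - 100) / 14.75))
= log10(50 * exp((125 - 100) / 14.75))
= 2.4351

2.4351


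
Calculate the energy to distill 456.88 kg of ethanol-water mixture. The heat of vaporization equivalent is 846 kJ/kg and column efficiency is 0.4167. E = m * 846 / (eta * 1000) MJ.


E = m * 846 / (eta * 1000)
= 456.88 * 846 / (0.4167 * 1000)
= 927.5749 MJ

927.5749 MJ


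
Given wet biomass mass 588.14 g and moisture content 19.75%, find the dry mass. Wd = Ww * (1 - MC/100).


Wd = Ww * (1 - MC/100)
= 588.14 * (1 - 19.75/100)
= 471.9823 g

471.9823 g


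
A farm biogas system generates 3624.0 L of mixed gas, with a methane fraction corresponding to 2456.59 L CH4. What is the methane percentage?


CH4% = V_CH4 / V_total * 100
= 2456.59 / 3624.0 * 100
= 67.7867%

67.7867%


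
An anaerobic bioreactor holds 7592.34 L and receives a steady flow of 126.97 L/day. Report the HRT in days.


HRT = V / Q
= 7592.34 / 126.97
= 59.7963 days

59.7963 days


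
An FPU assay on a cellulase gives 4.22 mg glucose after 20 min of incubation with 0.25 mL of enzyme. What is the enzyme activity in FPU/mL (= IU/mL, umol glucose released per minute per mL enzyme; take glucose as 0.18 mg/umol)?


Activity = glucose_mg / (0.18 mg/umol * V_mL * t_min)
= 4.22 / (0.18 * 0.25 * 20)
= 4.6889 FPU/mL

4.6889 FPU/mL


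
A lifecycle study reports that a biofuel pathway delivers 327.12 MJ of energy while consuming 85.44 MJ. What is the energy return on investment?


EROI = E_out / E_in
= 327.12 / 85.44
= 3.8287

3.8287


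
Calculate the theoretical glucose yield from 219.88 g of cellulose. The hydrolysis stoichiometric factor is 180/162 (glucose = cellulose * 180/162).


glucose = cellulose * 180/162
= 219.88 * 180/162
= 244.3111 g

244.3111 g


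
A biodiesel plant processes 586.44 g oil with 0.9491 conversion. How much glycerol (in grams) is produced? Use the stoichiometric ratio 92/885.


glycerol = oil * conv * (92/885)
= 586.44 * 0.9491 * 92 / 885
= 57.8602 g

57.8602 g


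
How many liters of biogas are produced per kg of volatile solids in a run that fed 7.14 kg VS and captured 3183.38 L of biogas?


Y = V / VS
= 3183.38 / 7.14
= 445.8515 L/kg VS

445.8515 L/kg VS


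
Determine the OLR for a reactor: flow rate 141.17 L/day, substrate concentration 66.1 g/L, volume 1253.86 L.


OLR = Q * S / V
= 141.17 * 66.1 / 1253.86
= 7.4421 g/L/day

7.4421 g/L/day


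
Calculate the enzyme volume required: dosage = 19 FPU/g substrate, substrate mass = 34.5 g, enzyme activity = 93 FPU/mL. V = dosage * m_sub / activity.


V = dosage * m_sub / activity
V = 19 * 34.5 / 93
V = 7.0484 mL

7.0484 mL


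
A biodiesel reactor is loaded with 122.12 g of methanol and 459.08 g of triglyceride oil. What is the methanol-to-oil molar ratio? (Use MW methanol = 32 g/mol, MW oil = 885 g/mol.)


Molar ratio = n_MeOH / n_oil = (MeOH/32) / (oil/885) = (MeOH * 885) / (32 * oil)
= (122.12 * 885) / (32 * 459.08)
= 7.3568

7.3568


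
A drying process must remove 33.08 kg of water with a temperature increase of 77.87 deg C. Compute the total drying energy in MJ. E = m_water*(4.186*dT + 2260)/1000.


E = m_water * (4.186 * dT + 2260) / 1000
= 33.08 * (4.186 * 77.87 + 2260) / 1000
= 85.5437 MJ

85.5437 MJ


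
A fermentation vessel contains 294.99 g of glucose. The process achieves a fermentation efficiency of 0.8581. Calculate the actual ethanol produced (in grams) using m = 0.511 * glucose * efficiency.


Actual ethanol: m = 0.511 * 294.99 * 0.8581
m = 129.3499 g

129.3499 g


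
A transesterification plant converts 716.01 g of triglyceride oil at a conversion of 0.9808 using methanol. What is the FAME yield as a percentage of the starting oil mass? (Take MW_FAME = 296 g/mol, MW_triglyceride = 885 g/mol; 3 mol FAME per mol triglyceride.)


m_FAME = oil * conv * (3 * 296 / 885) = oil * conv * (888/885)
= 716.01 * 0.9808 * 888 / 885
= 704.6432 g
Y = m_FAME / oil * 100 = conv * (888/885) * 100
= 0.9808 * 888 / 885 * 100
= 98.41%

98.41%


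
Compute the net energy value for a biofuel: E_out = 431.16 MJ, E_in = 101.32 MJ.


NEV = E_out - E_in
= 431.16 - 101.32
= 329.8400 MJ

329.8400 MJ


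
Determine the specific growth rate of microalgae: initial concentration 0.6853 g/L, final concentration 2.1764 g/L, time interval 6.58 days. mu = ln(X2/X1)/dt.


mu = ln(X2/X1) / dt
= ln(2.1764/0.6853) / 6.58
= 0.1756 per day

0.1756 per day


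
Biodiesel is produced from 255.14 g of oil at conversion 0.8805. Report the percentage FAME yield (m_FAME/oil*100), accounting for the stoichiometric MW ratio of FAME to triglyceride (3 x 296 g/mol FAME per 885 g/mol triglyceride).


m_FAME = oil * conv * (3 * 296 / 885) = oil * conv * (888/885)
= 255.14 * 0.8805 * 888 / 885
= 225.4123 g
Y = m_FAME / oil * 100 = conv * (888/885) * 100
= 0.8805 * 888 / 885 * 100
= 88.35%

88.35%


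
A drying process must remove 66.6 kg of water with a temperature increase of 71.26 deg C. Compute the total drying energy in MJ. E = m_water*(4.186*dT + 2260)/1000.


E = m_water * (4.186 * dT + 2260) / 1000
= 66.6 * (4.186 * 71.26 + 2260) / 1000
= 170.3824 MJ

170.3824 MJ


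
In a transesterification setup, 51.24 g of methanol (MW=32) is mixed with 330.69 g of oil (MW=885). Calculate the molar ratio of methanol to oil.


Molar ratio = n_MeOH / n_oil = (MeOH/32) / (oil/885) = (MeOH * 885) / (32 * oil)
= (51.24 * 885) / (32 * 330.69)
= 4.2853

4.2853


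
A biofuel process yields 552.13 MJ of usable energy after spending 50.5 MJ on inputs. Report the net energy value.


NEV = E_out - E_in
= 552.13 - 50.5
= 501.6300 MJ

501.6300 MJ


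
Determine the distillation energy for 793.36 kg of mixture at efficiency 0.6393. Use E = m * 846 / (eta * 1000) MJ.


E = m * 846 / (eta * 1000)
= 793.36 * 846 / (0.6393 * 1000)
= 1049.8710 MJ

1049.8710 MJ


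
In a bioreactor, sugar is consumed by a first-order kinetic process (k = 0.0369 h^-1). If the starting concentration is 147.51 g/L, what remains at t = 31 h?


S = S0 * exp(-k * t)
S = 147.51 * exp(-0.0369 * 31)
S = 46.9929 g/L

46.9929 g/L


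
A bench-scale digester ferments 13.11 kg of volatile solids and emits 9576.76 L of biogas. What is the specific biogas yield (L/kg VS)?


Y = V / VS
= 9576.76 / 13.11
= 730.4928 L/kg VS

730.4928 L/kg VS


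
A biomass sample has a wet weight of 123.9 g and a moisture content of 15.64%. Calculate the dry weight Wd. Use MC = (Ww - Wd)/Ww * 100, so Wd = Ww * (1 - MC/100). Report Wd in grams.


Wd = Ww * (1 - MC/100)
= 123.9 * (1 - 15.64/100)
= 104.5220 g

104.5220 g


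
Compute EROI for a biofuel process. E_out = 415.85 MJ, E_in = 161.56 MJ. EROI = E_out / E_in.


EROI = E_out / E_in
= 415.85 / 161.56
= 2.5740

2.5740


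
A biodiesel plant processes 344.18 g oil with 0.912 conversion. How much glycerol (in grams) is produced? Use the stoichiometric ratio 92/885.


glycerol = oil * conv * (92/885)
= 344.18 * 0.912 * 92 / 885
= 32.6306 g

32.6306 g


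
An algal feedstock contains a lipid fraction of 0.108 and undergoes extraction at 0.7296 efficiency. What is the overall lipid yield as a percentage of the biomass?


Y = lipid_content * extraction_eff * 100
= 0.108 * 0.7296 * 100
= 7.8797%

7.8797%


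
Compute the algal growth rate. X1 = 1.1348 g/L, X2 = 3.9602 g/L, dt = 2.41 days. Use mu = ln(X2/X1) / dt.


mu = ln(X2/X1) / dt
= ln(3.9602/1.1348) / 2.41
= 0.5186 per day

0.5186 per day


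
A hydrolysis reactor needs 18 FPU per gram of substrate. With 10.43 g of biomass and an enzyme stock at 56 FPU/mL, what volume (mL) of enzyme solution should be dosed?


V = dosage * m_sub / activity
V = 18 * 10.43 / 56
V = 3.3525 mL

3.3525 mL


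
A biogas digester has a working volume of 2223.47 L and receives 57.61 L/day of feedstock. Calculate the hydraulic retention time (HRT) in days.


HRT = V / Q
= 2223.47 / 57.61
= 38.5952 days

38.5952 days


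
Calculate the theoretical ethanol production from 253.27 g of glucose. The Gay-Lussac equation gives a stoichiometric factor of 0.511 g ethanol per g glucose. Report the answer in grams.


Theoretical ethanol yield: m_EtOH = 0.511 * m_glucose
m_EtOH = 0.511 * 253.27 = 129.4210 g

129.4210 g


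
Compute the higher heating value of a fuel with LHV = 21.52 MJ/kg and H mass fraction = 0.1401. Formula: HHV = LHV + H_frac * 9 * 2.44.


HHV = LHV + H_frac * 9 * 2.44
= 21.52 + 0.1401 * 9 * 2.44
= 24.5966 MJ/kg

24.5966 MJ/kg


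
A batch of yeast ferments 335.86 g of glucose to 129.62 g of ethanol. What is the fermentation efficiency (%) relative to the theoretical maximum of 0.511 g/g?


Fermentation efficiency = (actual / (0.511 * glucose)) * 100
= (129.62 / (0.511 * 335.86)) * 100
= 75.5254%

75.5254%


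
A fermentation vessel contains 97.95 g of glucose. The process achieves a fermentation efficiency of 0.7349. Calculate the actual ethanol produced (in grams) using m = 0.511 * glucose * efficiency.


Actual ethanol: m = 0.511 * 97.95 * 0.7349
m = 36.7835 g

36.7835 g


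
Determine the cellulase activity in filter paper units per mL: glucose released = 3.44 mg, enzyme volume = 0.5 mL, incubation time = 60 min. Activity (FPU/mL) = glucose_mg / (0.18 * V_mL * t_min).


Activity = glucose_mg / (0.18 mg/umol * V_mL * t_min)
= 3.44 / (0.18 * 0.5 * 60)
= 0.6370 FPU/mL

0.6370 FPU/mL


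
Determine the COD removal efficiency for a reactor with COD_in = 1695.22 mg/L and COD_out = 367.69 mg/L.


eta = (COD_in - COD_out) / COD_in * 100
= (1695.22 - 367.69) / 1695.22 * 100
= 78.3102%

78.3102%


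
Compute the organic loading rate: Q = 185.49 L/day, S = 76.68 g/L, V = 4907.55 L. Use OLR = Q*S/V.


OLR = Q * S / V
= 185.49 * 76.68 / 4907.55
= 2.8983 g/L/day

2.8983 g/L/day


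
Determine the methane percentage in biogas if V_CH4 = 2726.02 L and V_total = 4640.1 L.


CH4% = V_CH4 / V_total * 100
= 2726.02 / 4640.1 * 100
= 58.7492%

58.7492%


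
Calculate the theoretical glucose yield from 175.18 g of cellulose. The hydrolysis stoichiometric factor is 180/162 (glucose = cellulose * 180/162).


glucose = cellulose * 180/162
= 175.18 * 180/162
= 194.6444 g

194.6444 g


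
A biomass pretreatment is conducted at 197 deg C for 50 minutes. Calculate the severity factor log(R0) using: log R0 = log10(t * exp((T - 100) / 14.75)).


logR0 = log10(t * exp((T - 100) / 14.75))
= log10(50 * exp((197 - 100) / 14.75))
= 4.5550

4.5550


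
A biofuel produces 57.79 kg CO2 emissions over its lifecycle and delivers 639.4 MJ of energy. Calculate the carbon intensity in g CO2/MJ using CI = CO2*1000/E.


CI = CO2 * 1000 / E
= 57.79 * 1000 / 639.4
= 90.3816 g CO2/MJ

90.3816 g CO2/MJ


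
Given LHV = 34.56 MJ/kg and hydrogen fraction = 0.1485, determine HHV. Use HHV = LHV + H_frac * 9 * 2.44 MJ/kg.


HHV = LHV + H_frac * 9 * 2.44
= 34.56 + 0.1485 * 9 * 2.44
= 37.8211 MJ/kg

37.8211 MJ/kg


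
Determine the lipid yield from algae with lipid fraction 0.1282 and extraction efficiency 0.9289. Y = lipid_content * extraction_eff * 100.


Y = lipid_content * extraction_eff * 100
= 0.1282 * 0.9289 * 100
= 11.9085%

11.9085%


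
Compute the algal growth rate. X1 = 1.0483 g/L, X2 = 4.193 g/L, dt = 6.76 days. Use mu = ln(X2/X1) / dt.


mu = ln(X2/X1) / dt
= ln(4.193/1.0483) / 6.76
= 0.2051 per day

0.2051 per day


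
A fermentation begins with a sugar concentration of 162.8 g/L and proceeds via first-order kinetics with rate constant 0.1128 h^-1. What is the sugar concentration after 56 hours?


S = S0 * exp(-k * t)
S = 162.8 * exp(-0.1128 * 56)
S = 0.2940 g/L

0.2940 g/L


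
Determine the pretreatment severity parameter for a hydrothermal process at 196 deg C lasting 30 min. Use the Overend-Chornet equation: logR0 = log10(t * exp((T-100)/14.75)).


logR0 = log10(t * exp((T - 100) / 14.75))
= log10(30 * exp((196 - 100) / 14.75))
= 4.3037

4.3037


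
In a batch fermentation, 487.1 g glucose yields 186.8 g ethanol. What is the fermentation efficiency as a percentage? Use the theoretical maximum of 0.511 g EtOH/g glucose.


Fermentation efficiency = (actual / (0.511 * glucose)) * 100
= (186.8 / (0.511 * 487.1)) * 100
= 75.0478%

75.0478%


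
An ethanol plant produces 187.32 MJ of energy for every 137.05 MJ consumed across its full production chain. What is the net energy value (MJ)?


NEV = E_out - E_in
= 187.32 - 137.05
= 50.2700 MJ

50.2700 MJ


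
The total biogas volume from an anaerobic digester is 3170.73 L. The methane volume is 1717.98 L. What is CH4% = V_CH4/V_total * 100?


CH4% = V_CH4 / V_total * 100
= 1717.98 / 3170.73 * 100
= 54.1825%

54.1825%


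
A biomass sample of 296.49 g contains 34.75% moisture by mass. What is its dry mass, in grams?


Wd = Ww * (1 - MC/100)
= 296.49 * (1 - 34.75/100)
= 193.4597 g

193.4597 g


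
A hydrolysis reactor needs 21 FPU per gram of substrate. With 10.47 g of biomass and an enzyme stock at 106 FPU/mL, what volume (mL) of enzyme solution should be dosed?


V = dosage * m_sub / activity
V = 21 * 10.47 / 106
V = 2.0742 mL

2.0742 mL


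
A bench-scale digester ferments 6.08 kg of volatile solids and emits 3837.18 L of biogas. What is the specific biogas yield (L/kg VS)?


Y = V / VS
= 3837.18 / 6.08
= 631.1151 L/kg VS

631.1151 L/kg VS


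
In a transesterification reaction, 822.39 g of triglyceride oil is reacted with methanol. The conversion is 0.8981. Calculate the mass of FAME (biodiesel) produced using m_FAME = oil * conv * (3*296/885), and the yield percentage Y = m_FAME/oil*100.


m_FAME = oil * conv * (3 * 296 / 885) = oil * conv * (888/885)
= 822.39 * 0.8981 * 888 / 885
= 741.0921 g
Y = m_FAME / oil * 100 = conv * (888/885) * 100
= 0.8981 * 888 / 885 * 100
= 90.11%

741.0921 g FAME; Y = 90.11%


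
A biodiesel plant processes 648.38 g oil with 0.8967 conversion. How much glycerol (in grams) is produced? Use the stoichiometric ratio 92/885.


glycerol = oil * conv * (92/885)
= 648.38 * 0.8967 * 92 / 885
= 60.4396 g

60.4396 g


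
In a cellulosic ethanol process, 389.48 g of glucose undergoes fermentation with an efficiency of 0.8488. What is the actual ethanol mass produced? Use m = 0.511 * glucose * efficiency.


Actual ethanol: m = 0.511 * 389.48 * 0.8488
m = 168.9318 g

168.9318 g


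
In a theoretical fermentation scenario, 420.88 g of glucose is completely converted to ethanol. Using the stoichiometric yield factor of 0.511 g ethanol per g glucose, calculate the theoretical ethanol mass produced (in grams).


Theoretical ethanol yield: m_EtOH = 0.511 * m_glucose
m_EtOH = 0.511 * 420.88 = 215.0697 g

215.0697 g


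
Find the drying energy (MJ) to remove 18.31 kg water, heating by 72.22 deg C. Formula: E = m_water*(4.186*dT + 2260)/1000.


E = m_water * (4.186 * dT + 2260) / 1000
= 18.31 * (4.186 * 72.22 + 2260) / 1000
= 46.9159 MJ

46.9159 MJ


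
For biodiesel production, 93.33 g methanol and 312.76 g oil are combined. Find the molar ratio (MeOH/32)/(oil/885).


Molar ratio = n_MeOH / n_oil = (MeOH/32) / (oil/885) = (MeOH * 885) / (32 * oil)
= (93.33 * 885) / (32 * 312.76)
= 8.2528

8.2528


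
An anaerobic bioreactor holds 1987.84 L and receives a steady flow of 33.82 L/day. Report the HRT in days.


HRT = V / Q
= 1987.84 / 33.82
= 58.7771 days

58.7771 days


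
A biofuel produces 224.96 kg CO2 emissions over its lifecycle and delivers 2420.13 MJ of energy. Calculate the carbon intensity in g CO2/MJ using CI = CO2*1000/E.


CI = CO2 * 1000 / E
= 224.96 * 1000 / 2420.13
= 92.9537 g CO2/MJ

92.9537 g CO2/MJ


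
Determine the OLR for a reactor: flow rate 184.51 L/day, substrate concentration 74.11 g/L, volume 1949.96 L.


OLR = Q * S / V
= 184.51 * 74.11 / 1949.96
= 7.0125 g/L/day

7.0125 g/L/day


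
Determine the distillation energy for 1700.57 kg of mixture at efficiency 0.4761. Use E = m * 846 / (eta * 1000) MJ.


E = m * 846 / (eta * 1000)
= 1700.57 * 846 / (0.4761 * 1000)
= 3021.8068 MJ

3021.8068 MJ


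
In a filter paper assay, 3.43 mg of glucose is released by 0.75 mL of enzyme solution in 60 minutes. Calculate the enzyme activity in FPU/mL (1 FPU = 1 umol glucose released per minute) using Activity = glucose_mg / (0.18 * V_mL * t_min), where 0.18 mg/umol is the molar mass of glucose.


Activity = glucose_mg / (0.18 mg/umol * V_mL * t_min)
= 3.43 / (0.18 * 0.75 * 60)
= 0.4235 FPU/mL

0.4235 FPU/mL


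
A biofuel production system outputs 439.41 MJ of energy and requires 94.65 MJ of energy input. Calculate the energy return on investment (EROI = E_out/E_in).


EROI = E_out / E_in
= 439.41 / 94.65
= 4.6425

4.6425


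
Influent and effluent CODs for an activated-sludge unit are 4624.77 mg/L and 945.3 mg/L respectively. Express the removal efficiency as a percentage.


eta = (COD_in - COD_out) / COD_in * 100
= (4624.77 - 945.3) / 4624.77 * 100
= 79.5601%

79.5601%


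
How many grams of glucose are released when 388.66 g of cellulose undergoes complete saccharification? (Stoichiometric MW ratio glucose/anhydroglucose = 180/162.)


glucose = cellulose * 180/162
= 388.66 * 180/162
= 431.8444 g

431.8444 g


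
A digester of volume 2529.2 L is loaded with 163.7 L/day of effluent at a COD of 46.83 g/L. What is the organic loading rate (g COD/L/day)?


OLR = Q * S / V
= 163.7 * 46.83 / 2529.2
= 3.0310 g/L/day

3.0310 g/L/day


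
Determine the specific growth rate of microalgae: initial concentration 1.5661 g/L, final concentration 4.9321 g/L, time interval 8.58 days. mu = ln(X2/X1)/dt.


mu = ln(X2/X1) / dt
= ln(4.9321/1.5661) / 8.58
= 0.1337 per day

0.1337 per day


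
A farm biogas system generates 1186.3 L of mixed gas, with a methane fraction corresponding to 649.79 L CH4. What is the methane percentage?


CH4% = V_CH4 / V_total * 100
= 649.79 / 1186.3 * 100
= 54.7745%

54.7745%


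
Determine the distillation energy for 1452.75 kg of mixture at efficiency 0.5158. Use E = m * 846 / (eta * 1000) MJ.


E = m * 846 / (eta * 1000)
= 1452.75 * 846 / (0.5158 * 1000)
= 2382.7579 MJ

2382.7579 MJ


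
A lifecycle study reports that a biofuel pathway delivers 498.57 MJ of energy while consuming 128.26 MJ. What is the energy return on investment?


EROI = E_out / E_in
= 498.57 / 128.26
= 3.8872

3.8872


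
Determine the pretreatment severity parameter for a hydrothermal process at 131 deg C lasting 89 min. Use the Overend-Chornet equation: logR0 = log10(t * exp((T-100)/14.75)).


logR0 = log10(t * exp((T - 100) / 14.75))
= log10(89 * exp((131 - 100) / 14.75))
= 2.8621

2.8621


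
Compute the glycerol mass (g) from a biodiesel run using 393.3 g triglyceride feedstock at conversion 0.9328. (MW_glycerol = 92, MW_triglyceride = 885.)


glycerol = oil * conv * (92/885)
= 393.3 * 0.9328 * 92 / 885
= 38.1379 g

38.1379 g


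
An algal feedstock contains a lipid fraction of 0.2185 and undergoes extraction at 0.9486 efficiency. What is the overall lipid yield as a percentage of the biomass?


Y = lipid_content * extraction_eff * 100
= 0.2185 * 0.9486 * 100
= 20.7269%

20.7269%


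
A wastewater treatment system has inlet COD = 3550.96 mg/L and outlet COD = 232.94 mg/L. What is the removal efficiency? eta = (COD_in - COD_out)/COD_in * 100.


eta = (COD_in - COD_out) / COD_in * 100
= (3550.96 - 232.94) / 3550.96 * 100
= 93.4401%

93.4401%


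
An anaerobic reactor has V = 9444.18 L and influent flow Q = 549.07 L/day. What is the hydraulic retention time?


HRT = V / Q
= 9444.18 / 549.07
= 17.2003 days

17.2003 days


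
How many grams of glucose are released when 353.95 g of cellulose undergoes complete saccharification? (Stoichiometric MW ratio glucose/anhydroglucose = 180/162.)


glucose = cellulose * 180/162
= 353.95 * 180/162
= 393.2778 g

393.2778 g


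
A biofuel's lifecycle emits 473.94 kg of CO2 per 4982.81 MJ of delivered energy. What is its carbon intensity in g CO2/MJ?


CI = CO2 * 1000 / E
= 473.94 * 1000 / 4982.81
= 95.1150 g CO2/MJ

95.1150 g CO2/MJ


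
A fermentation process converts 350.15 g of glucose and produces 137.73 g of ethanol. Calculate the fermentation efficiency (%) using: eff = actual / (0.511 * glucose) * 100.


Fermentation efficiency = (actual / (0.511 * glucose)) * 100
= (137.73 / (0.511 * 350.15)) * 100
= 76.9757%

76.9757%


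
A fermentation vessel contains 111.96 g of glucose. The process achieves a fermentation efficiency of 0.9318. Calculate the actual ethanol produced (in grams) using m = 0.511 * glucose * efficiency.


Actual ethanol: m = 0.511 * 111.96 * 0.9318
m = 53.3097 g

53.3097 g


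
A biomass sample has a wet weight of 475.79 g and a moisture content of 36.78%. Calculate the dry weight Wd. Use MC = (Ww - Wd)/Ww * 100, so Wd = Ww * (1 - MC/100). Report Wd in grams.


Wd = Ww * (1 - MC/100)
= 475.79 * (1 - 36.78/100)
= 300.7944 g

300.7944 g


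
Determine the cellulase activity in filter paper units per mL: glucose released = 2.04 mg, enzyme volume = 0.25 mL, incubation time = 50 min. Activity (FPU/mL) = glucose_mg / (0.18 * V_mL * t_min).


Activity = glucose_mg / (0.18 mg/umol * V_mL * t_min)
= 2.04 / (0.18 * 0.25 * 50)
= 0.9067 FPU/mL

0.9067 FPU/mL


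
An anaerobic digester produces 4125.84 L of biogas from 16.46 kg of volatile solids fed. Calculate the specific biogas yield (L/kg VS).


Y = V / VS
= 4125.84 / 16.46
= 250.6586 L/kg VS

250.6586 L/kg VS


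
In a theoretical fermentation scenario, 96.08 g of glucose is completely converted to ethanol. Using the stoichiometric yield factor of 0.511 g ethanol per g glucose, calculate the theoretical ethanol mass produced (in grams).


Theoretical ethanol yield: m_EtOH = 0.511 * m_glucose
m_EtOH = 0.511 * 96.08 = 49.0969 g

49.0969 g


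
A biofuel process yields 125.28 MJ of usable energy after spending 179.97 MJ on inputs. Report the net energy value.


NEV = E_out - E_in
= 125.28 - 179.97
= -54.6900 MJ

-54.6900 MJ


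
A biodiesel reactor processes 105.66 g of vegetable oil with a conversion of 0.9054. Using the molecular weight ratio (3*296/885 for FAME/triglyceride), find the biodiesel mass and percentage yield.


m_FAME = oil * conv * (3 * 296 / 885) = oil * conv * (888/885)
= 105.66 * 0.9054 * 888 / 885
= 95.9889 g
Y = m_FAME / oil * 100 = conv * (888/885) * 100
= 0.9054 * 888 / 885 * 100
= 90.85%

95.9889 g FAME; Y = 90.85%


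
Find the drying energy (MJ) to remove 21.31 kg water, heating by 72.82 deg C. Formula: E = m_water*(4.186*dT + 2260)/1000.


E = m_water * (4.186 * dT + 2260) / 1000
= 21.31 * (4.186 * 72.82 + 2260) / 1000
= 54.6564 MJ

54.6564 MJ


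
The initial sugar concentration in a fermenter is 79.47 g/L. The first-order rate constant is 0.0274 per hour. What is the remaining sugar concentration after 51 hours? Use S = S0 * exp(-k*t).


S = S0 * exp(-k * t)
S = 79.47 * exp(-0.0274 * 51)
S = 19.6481 g/L

19.6481 g/L


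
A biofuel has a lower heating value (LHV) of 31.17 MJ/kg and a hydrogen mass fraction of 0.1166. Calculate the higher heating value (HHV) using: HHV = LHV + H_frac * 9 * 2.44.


HHV = LHV + H_frac * 9 * 2.44
= 31.17 + 0.1166 * 9 * 2.44
= 33.7305 MJ/kg

33.7305 MJ/kg


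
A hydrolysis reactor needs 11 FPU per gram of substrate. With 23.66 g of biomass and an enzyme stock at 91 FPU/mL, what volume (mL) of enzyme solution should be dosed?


V = dosage * m_sub / activity
V = 11 * 23.66 / 91
V = 2.8600 mL

2.8600 mL


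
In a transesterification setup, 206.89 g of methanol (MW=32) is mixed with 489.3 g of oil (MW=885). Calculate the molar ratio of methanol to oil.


Molar ratio = n_MeOH / n_oil = (MeOH/32) / (oil/885) = (MeOH * 885) / (32 * oil)
= (206.89 * 885) / (32 * 489.3)
= 11.6939

11.6939


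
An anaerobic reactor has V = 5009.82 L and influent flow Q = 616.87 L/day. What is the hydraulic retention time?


HRT = V / Q
= 5009.82 / 616.87
= 8.1214 days

8.1214 days


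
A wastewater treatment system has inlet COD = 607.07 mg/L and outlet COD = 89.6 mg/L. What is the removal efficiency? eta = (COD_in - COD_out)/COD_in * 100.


eta = (COD_in - COD_out) / COD_in * 100
= (607.07 - 89.6) / 607.07 * 100
= 85.2406%

85.2406%


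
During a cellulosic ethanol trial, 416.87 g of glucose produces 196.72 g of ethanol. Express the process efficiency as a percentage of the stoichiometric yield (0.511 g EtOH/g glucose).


Fermentation efficiency = (actual / (0.511 * glucose)) * 100
= (196.72 / (0.511 * 416.87)) * 100
= 92.3479%

92.3479%


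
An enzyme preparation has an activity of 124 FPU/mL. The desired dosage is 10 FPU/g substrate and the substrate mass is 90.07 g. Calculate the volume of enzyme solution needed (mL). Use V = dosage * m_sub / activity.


V = dosage * m_sub / activity
V = 10 * 90.07 / 124
V = 7.2637 mL

7.2637 mL


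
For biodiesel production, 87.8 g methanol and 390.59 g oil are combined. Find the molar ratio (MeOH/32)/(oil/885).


Molar ratio = n_MeOH / n_oil = (MeOH/32) / (oil/885) = (MeOH * 885) / (32 * oil)
= (87.8 * 885) / (32 * 390.59)
= 6.2168

6.2168


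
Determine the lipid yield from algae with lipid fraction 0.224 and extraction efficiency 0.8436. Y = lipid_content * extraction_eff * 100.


Y = lipid_content * extraction_eff * 100
= 0.224 * 0.8436 * 100
= 18.8966%

18.8966%


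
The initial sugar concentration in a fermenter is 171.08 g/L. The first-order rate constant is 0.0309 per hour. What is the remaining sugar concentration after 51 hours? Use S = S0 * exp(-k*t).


S = S0 * exp(-k * t)
S = 171.08 * exp(-0.0309 * 51)
S = 35.3830 g/L

35.3830 g/L


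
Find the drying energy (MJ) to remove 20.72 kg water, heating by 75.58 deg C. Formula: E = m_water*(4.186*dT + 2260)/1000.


E = m_water * (4.186 * dT + 2260) / 1000
= 20.72 * (4.186 * 75.58 + 2260) / 1000
= 53.3825 MJ

53.3825 MJ


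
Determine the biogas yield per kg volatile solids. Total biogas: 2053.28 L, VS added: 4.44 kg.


Y = V / VS
= 2053.28 / 4.44
= 462.4505 L/kg VS

462.4505 L/kg VS


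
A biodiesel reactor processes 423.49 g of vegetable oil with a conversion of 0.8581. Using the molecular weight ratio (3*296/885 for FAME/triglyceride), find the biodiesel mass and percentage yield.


m_FAME = oil * conv * (3 * 296 / 885) = oil * conv * (888/885)
= 423.49 * 0.8581 * 888 / 885
= 364.6286 g
Y = m_FAME / oil * 100 = conv * (888/885) * 100
= 0.8581 * 888 / 885 * 100
= 86.10%

364.6286 g FAME; Y = 86.10%


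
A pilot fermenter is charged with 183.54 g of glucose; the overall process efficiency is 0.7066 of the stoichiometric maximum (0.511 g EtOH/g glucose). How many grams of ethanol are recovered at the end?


Actual ethanol: m = 0.511 * 183.54 * 0.7066
m = 66.2713 g

66.2713 g


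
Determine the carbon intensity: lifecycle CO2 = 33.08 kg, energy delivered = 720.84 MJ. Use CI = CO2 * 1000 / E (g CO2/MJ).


CI = CO2 * 1000 / E
= 33.08 * 1000 / 720.84
= 45.8909 g CO2/MJ

45.8909 g CO2/MJ


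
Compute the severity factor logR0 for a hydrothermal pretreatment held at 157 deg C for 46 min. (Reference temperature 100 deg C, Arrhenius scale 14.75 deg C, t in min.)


logR0 = log10(t * exp((T - 100) / 14.75))
= log10(46 * exp((157 - 100) / 14.75))
= 3.3410

3.3410


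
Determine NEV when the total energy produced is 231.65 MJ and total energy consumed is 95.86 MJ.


NEV = E_out - E_in
= 231.65 - 95.86
= 135.7900 MJ

135.7900 MJ


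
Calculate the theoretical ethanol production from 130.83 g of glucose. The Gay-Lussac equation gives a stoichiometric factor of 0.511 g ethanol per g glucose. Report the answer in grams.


Theoretical ethanol yield: m_EtOH = 0.511 * m_glucose
m_EtOH = 0.511 * 130.83 = 66.8541 g

66.8541 g


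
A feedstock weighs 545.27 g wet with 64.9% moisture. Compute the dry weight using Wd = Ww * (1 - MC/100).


Wd = Ww * (1 - MC/100)
= 545.27 * (1 - 64.9/100)
= 191.3898 g

191.3898 g


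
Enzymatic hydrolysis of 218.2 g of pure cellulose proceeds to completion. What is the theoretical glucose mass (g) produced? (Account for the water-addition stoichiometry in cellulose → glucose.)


glucose = cellulose * 180/162
= 218.2 * 180/162
= 242.4444 g

242.4444 g


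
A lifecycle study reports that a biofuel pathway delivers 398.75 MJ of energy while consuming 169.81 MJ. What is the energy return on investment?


EROI = E_out / E_in
= 398.75 / 169.81
= 2.3482

2.3482


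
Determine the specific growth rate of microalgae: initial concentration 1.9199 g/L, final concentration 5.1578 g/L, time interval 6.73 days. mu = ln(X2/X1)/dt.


mu = ln(X2/X1) / dt
= ln(5.1578/1.9199) / 6.73
= 0.1468 per day

0.1468 per day


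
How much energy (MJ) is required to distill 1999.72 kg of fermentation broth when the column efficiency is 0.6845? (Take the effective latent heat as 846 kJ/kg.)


E = m * 846 / (eta * 1000)
= 1999.72 * 846 / (0.6845 * 1000)
= 2471.5312 MJ

2471.5312 MJ


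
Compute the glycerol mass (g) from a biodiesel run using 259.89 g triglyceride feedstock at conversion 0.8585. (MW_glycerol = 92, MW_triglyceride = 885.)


glycerol = oil * conv * (92/885)
= 259.89 * 0.8585 * 92 / 885
= 23.1939 g

23.1939 g


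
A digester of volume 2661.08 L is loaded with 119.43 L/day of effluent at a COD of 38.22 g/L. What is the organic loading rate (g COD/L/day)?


OLR = Q * S / V
= 119.43 * 38.22 / 2661.08
= 1.7153 g/L/day

1.7153 g/L/day


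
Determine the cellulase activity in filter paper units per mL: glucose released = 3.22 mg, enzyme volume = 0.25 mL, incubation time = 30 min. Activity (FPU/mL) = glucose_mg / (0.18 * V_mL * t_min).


Activity = glucose_mg / (0.18 mg/umol * V_mL * t_min)
= 3.22 / (0.18 * 0.25 * 30)
= 2.3852 FPU/mL

2.3852 FPU/mL


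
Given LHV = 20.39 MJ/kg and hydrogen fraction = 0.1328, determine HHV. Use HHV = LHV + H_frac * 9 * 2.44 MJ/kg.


HHV = LHV + H_frac * 9 * 2.44
= 20.39 + 0.1328 * 9 * 2.44
= 23.3063 MJ/kg

23.3063 MJ/kg


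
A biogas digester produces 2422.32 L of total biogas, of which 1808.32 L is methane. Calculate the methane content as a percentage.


CH4% = V_CH4 / V_total * 100
= 1808.32 / 2422.32 * 100
= 74.6524%

74.6524%


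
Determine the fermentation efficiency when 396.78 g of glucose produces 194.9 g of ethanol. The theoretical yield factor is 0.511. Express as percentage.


Fermentation efficiency = (actual / (0.511 * glucose)) * 100
= (194.9 / (0.511 * 396.78)) * 100
= 96.1261%

96.1261%


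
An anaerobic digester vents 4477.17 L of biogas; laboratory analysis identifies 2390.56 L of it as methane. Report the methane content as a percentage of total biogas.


CH4% = V_CH4 / V_total * 100
= 2390.56 / 4477.17 * 100
= 53.3944%

53.3944%


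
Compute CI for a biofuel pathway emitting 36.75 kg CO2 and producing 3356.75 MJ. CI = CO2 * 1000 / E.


CI = CO2 * 1000 / E
= 36.75 * 1000 / 3356.75
= 10.9481 g CO2/MJ

10.9481 g CO2/MJ


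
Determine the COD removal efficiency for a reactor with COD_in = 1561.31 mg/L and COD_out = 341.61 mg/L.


eta = (COD_in - COD_out) / COD_in * 100
= (1561.31 - 341.61) / 1561.31 * 100
= 78.1203%

78.1203%


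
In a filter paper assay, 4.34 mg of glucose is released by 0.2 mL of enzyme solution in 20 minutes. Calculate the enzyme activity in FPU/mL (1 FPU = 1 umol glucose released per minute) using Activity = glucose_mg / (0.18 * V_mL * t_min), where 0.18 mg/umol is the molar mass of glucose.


Activity = glucose_mg / (0.18 mg/umol * V_mL * t_min)
= 4.34 / (0.18 * 0.2 * 20)
= 6.0278 FPU/mL

6.0278 FPU/mL


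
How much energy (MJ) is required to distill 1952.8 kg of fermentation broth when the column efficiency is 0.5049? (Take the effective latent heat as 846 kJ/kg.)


E = m * 846 / (eta * 1000)
= 1952.8 * 846 / (0.5049 * 1000)
= 3272.0713 MJ

3272.0713 MJ


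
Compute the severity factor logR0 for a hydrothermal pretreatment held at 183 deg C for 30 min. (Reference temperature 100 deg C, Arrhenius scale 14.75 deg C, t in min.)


logR0 = log10(t * exp((T - 100) / 14.75))
= log10(30 * exp((183 - 100) / 14.75))
= 3.9209

3.9209


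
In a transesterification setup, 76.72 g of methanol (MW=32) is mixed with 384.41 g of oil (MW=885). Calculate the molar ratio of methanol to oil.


Molar ratio = n_MeOH / n_oil = (MeOH/32) / (oil/885) = (MeOH * 885) / (32 * oil)
= (76.72 * 885) / (32 * 384.41)
= 5.5196

5.5196


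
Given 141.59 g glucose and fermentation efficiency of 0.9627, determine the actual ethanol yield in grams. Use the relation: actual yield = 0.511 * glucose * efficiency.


Actual ethanol: m = 0.511 * 141.59 * 0.9627
m = 69.6537 g

69.6537 g


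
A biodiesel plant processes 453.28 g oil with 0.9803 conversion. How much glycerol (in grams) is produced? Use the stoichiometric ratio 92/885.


glycerol = oil * conv * (92/885)
= 453.28 * 0.9803 * 92 / 885
= 46.1924 g

46.1924 g


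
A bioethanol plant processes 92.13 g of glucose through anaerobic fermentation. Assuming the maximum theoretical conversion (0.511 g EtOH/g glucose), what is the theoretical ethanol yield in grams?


Theoretical ethanol yield: m_EtOH = 0.511 * m_glucose
m_EtOH = 0.511 * 92.13 = 47.0784 g

47.0784 g


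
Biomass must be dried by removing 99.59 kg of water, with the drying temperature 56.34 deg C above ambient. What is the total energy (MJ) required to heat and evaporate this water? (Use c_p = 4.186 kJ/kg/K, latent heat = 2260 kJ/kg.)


E = m_water * (4.186 * dT + 2260) / 1000
= 99.59 * (4.186 * 56.34 + 2260) / 1000
= 248.5606 MJ

248.5606 MJ


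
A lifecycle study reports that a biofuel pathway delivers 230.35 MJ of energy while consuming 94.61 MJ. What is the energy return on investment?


EROI = E_out / E_in
= 230.35 / 94.61
= 2.4347

2.4347


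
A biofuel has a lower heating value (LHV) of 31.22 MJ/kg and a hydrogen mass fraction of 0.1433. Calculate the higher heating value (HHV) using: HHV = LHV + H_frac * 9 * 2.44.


HHV = LHV + H_frac * 9 * 2.44
= 31.22 + 0.1433 * 9 * 2.44
= 34.3669 MJ/kg

34.3669 MJ/kg


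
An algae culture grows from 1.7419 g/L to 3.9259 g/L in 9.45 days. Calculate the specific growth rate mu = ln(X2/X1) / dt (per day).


mu = ln(X2/X1) / dt
= ln(3.9259/1.7419) / 9.45
= 0.0860 per day

0.0860 per day


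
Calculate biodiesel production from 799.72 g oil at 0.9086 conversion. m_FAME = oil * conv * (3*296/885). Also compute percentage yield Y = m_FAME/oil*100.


m_FAME = oil * conv * (3 * 296 / 885) = oil * conv * (888/885)
= 799.72 * 0.9086 * 888 / 885
= 729.0887 g
Y = m_FAME / oil * 100 = conv * (888/885) * 100
= 0.9086 * 888 / 885 * 100
= 91.17%

729.0887 g FAME; Y = 91.17%


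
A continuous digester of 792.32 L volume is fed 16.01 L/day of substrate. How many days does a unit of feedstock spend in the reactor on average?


HRT = V / Q
= 792.32 / 16.01
= 49.4891 days

49.4891 days


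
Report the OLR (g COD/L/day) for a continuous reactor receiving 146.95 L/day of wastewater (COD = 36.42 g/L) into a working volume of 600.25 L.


OLR = Q * S / V
= 146.95 * 36.42 / 600.25
= 8.9161 g/L/day

8.9161 g/L/day


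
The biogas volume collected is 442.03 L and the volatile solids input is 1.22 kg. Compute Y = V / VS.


Y = V / VS
= 442.03 / 1.22
= 362.3197 L/kg VS

362.3197 L/kg VS


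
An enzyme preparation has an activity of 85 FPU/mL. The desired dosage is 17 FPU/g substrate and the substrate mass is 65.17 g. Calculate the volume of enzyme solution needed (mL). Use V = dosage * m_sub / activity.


V = dosage * m_sub / activity
V = 17 * 65.17 / 85
V = 13.0340 mL

13.0340 mL


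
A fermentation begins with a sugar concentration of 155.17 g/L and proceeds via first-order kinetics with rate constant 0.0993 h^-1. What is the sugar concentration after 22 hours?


S = S0 * exp(-k * t)
S = 155.17 * exp(-0.0993 * 22)
S = 17.4602 g/L

17.4602 g/L


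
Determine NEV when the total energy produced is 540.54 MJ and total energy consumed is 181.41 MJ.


NEV = E_out - E_in
= 540.54 - 181.41
= 359.1300 MJ

359.1300 MJ


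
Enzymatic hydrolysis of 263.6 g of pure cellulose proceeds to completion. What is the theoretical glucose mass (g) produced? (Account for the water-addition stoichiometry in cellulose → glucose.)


glucose = cellulose * 180/162
= 263.6 * 180/162
= 292.8889 g

292.8889 g


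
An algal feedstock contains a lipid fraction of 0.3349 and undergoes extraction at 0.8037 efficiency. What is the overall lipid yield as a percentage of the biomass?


Y = lipid_content * extraction_eff * 100
= 0.3349 * 0.8037 * 100
= 26.9159%

26.9159%


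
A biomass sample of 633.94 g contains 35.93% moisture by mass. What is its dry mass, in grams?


Wd = Ww * (1 - MC/100)
= 633.94 * (1 - 35.93/100)
= 406.1654 g

406.1654 g
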